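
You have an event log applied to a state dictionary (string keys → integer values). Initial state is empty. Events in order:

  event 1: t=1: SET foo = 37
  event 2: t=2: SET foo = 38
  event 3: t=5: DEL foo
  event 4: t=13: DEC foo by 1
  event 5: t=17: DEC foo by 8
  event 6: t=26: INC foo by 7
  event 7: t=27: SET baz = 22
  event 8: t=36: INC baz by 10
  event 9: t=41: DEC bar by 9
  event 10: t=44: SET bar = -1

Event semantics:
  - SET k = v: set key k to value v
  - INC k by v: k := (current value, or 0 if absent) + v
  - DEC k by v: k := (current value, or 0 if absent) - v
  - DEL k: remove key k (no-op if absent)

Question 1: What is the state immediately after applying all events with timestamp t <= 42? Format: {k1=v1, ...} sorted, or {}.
Answer: {bar=-9, baz=32, foo=-2}

Derivation:
Apply events with t <= 42 (9 events):
  after event 1 (t=1: SET foo = 37): {foo=37}
  after event 2 (t=2: SET foo = 38): {foo=38}
  after event 3 (t=5: DEL foo): {}
  after event 4 (t=13: DEC foo by 1): {foo=-1}
  after event 5 (t=17: DEC foo by 8): {foo=-9}
  after event 6 (t=26: INC foo by 7): {foo=-2}
  after event 7 (t=27: SET baz = 22): {baz=22, foo=-2}
  after event 8 (t=36: INC baz by 10): {baz=32, foo=-2}
  after event 9 (t=41: DEC bar by 9): {bar=-9, baz=32, foo=-2}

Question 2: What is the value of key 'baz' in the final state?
Answer: 32

Derivation:
Track key 'baz' through all 10 events:
  event 1 (t=1: SET foo = 37): baz unchanged
  event 2 (t=2: SET foo = 38): baz unchanged
  event 3 (t=5: DEL foo): baz unchanged
  event 4 (t=13: DEC foo by 1): baz unchanged
  event 5 (t=17: DEC foo by 8): baz unchanged
  event 6 (t=26: INC foo by 7): baz unchanged
  event 7 (t=27: SET baz = 22): baz (absent) -> 22
  event 8 (t=36: INC baz by 10): baz 22 -> 32
  event 9 (t=41: DEC bar by 9): baz unchanged
  event 10 (t=44: SET bar = -1): baz unchanged
Final: baz = 32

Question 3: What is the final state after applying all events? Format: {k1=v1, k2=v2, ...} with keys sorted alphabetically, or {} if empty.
Answer: {bar=-1, baz=32, foo=-2}

Derivation:
  after event 1 (t=1: SET foo = 37): {foo=37}
  after event 2 (t=2: SET foo = 38): {foo=38}
  after event 3 (t=5: DEL foo): {}
  after event 4 (t=13: DEC foo by 1): {foo=-1}
  after event 5 (t=17: DEC foo by 8): {foo=-9}
  after event 6 (t=26: INC foo by 7): {foo=-2}
  after event 7 (t=27: SET baz = 22): {baz=22, foo=-2}
  after event 8 (t=36: INC baz by 10): {baz=32, foo=-2}
  after event 9 (t=41: DEC bar by 9): {bar=-9, baz=32, foo=-2}
  after event 10 (t=44: SET bar = -1): {bar=-1, baz=32, foo=-2}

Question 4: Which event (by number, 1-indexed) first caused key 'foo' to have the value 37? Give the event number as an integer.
Looking for first event where foo becomes 37:
  event 1: foo (absent) -> 37  <-- first match

Answer: 1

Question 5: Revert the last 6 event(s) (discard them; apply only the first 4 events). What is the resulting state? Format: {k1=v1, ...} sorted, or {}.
Keep first 4 events (discard last 6):
  after event 1 (t=1: SET foo = 37): {foo=37}
  after event 2 (t=2: SET foo = 38): {foo=38}
  after event 3 (t=5: DEL foo): {}
  after event 4 (t=13: DEC foo by 1): {foo=-1}

Answer: {foo=-1}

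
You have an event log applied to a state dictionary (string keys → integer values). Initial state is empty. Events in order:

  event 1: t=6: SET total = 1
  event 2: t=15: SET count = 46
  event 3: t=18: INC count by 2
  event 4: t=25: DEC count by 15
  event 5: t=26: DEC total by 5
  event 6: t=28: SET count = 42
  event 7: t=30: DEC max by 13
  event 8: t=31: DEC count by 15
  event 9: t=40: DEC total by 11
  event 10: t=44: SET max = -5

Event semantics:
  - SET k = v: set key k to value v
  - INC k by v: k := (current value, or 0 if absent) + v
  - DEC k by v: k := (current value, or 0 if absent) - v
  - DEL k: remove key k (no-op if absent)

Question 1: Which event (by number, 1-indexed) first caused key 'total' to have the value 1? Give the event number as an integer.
Looking for first event where total becomes 1:
  event 1: total (absent) -> 1  <-- first match

Answer: 1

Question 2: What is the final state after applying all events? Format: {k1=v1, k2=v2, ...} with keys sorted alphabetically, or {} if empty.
  after event 1 (t=6: SET total = 1): {total=1}
  after event 2 (t=15: SET count = 46): {count=46, total=1}
  after event 3 (t=18: INC count by 2): {count=48, total=1}
  after event 4 (t=25: DEC count by 15): {count=33, total=1}
  after event 5 (t=26: DEC total by 5): {count=33, total=-4}
  after event 6 (t=28: SET count = 42): {count=42, total=-4}
  after event 7 (t=30: DEC max by 13): {count=42, max=-13, total=-4}
  after event 8 (t=31: DEC count by 15): {count=27, max=-13, total=-4}
  after event 9 (t=40: DEC total by 11): {count=27, max=-13, total=-15}
  after event 10 (t=44: SET max = -5): {count=27, max=-5, total=-15}

Answer: {count=27, max=-5, total=-15}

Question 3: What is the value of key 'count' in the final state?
Answer: 27

Derivation:
Track key 'count' through all 10 events:
  event 1 (t=6: SET total = 1): count unchanged
  event 2 (t=15: SET count = 46): count (absent) -> 46
  event 3 (t=18: INC count by 2): count 46 -> 48
  event 4 (t=25: DEC count by 15): count 48 -> 33
  event 5 (t=26: DEC total by 5): count unchanged
  event 6 (t=28: SET count = 42): count 33 -> 42
  event 7 (t=30: DEC max by 13): count unchanged
  event 8 (t=31: DEC count by 15): count 42 -> 27
  event 9 (t=40: DEC total by 11): count unchanged
  event 10 (t=44: SET max = -5): count unchanged
Final: count = 27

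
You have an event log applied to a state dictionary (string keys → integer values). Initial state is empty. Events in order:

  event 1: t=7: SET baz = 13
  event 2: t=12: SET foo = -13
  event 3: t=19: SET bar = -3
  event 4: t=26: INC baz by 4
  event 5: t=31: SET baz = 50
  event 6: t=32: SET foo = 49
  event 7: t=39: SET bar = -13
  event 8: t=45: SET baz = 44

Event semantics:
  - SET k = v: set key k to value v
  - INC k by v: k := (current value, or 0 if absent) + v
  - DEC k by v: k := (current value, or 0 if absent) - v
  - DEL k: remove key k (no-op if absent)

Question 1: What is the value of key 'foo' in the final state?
Track key 'foo' through all 8 events:
  event 1 (t=7: SET baz = 13): foo unchanged
  event 2 (t=12: SET foo = -13): foo (absent) -> -13
  event 3 (t=19: SET bar = -3): foo unchanged
  event 4 (t=26: INC baz by 4): foo unchanged
  event 5 (t=31: SET baz = 50): foo unchanged
  event 6 (t=32: SET foo = 49): foo -13 -> 49
  event 7 (t=39: SET bar = -13): foo unchanged
  event 8 (t=45: SET baz = 44): foo unchanged
Final: foo = 49

Answer: 49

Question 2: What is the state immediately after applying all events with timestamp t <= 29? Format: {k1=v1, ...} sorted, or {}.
Apply events with t <= 29 (4 events):
  after event 1 (t=7: SET baz = 13): {baz=13}
  after event 2 (t=12: SET foo = -13): {baz=13, foo=-13}
  after event 3 (t=19: SET bar = -3): {bar=-3, baz=13, foo=-13}
  after event 4 (t=26: INC baz by 4): {bar=-3, baz=17, foo=-13}

Answer: {bar=-3, baz=17, foo=-13}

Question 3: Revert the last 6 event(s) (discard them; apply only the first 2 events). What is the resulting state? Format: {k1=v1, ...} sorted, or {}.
Keep first 2 events (discard last 6):
  after event 1 (t=7: SET baz = 13): {baz=13}
  after event 2 (t=12: SET foo = -13): {baz=13, foo=-13}

Answer: {baz=13, foo=-13}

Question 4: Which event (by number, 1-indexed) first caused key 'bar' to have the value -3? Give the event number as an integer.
Answer: 3

Derivation:
Looking for first event where bar becomes -3:
  event 3: bar (absent) -> -3  <-- first match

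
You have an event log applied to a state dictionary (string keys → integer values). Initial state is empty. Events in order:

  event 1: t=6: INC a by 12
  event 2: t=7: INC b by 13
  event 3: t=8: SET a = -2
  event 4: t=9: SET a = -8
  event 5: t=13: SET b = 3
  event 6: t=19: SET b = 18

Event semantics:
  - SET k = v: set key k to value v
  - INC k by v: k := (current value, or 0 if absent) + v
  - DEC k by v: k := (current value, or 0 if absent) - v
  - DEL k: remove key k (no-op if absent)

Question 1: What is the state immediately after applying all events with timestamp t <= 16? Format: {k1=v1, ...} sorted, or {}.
Answer: {a=-8, b=3}

Derivation:
Apply events with t <= 16 (5 events):
  after event 1 (t=6: INC a by 12): {a=12}
  after event 2 (t=7: INC b by 13): {a=12, b=13}
  after event 3 (t=8: SET a = -2): {a=-2, b=13}
  after event 4 (t=9: SET a = -8): {a=-8, b=13}
  after event 5 (t=13: SET b = 3): {a=-8, b=3}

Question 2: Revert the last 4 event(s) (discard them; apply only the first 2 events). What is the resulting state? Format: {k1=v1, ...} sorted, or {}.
Keep first 2 events (discard last 4):
  after event 1 (t=6: INC a by 12): {a=12}
  after event 2 (t=7: INC b by 13): {a=12, b=13}

Answer: {a=12, b=13}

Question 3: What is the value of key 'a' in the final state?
Track key 'a' through all 6 events:
  event 1 (t=6: INC a by 12): a (absent) -> 12
  event 2 (t=7: INC b by 13): a unchanged
  event 3 (t=8: SET a = -2): a 12 -> -2
  event 4 (t=9: SET a = -8): a -2 -> -8
  event 5 (t=13: SET b = 3): a unchanged
  event 6 (t=19: SET b = 18): a unchanged
Final: a = -8

Answer: -8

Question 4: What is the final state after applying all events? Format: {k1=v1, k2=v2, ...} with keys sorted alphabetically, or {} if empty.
  after event 1 (t=6: INC a by 12): {a=12}
  after event 2 (t=7: INC b by 13): {a=12, b=13}
  after event 3 (t=8: SET a = -2): {a=-2, b=13}
  after event 4 (t=9: SET a = -8): {a=-8, b=13}
  after event 5 (t=13: SET b = 3): {a=-8, b=3}
  after event 6 (t=19: SET b = 18): {a=-8, b=18}

Answer: {a=-8, b=18}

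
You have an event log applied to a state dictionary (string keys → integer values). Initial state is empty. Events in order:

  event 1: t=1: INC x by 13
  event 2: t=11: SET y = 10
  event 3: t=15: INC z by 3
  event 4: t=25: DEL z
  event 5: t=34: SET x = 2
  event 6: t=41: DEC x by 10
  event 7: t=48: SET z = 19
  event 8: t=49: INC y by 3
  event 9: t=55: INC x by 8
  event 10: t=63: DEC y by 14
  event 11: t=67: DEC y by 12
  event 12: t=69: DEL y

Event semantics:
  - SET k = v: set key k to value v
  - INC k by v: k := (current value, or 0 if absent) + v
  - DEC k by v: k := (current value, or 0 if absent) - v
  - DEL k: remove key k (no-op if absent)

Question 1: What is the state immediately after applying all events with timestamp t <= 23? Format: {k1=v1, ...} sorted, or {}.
Apply events with t <= 23 (3 events):
  after event 1 (t=1: INC x by 13): {x=13}
  after event 2 (t=11: SET y = 10): {x=13, y=10}
  after event 3 (t=15: INC z by 3): {x=13, y=10, z=3}

Answer: {x=13, y=10, z=3}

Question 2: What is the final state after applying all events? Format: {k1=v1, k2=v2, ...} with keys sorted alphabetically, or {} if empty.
  after event 1 (t=1: INC x by 13): {x=13}
  after event 2 (t=11: SET y = 10): {x=13, y=10}
  after event 3 (t=15: INC z by 3): {x=13, y=10, z=3}
  after event 4 (t=25: DEL z): {x=13, y=10}
  after event 5 (t=34: SET x = 2): {x=2, y=10}
  after event 6 (t=41: DEC x by 10): {x=-8, y=10}
  after event 7 (t=48: SET z = 19): {x=-8, y=10, z=19}
  after event 8 (t=49: INC y by 3): {x=-8, y=13, z=19}
  after event 9 (t=55: INC x by 8): {x=0, y=13, z=19}
  after event 10 (t=63: DEC y by 14): {x=0, y=-1, z=19}
  after event 11 (t=67: DEC y by 12): {x=0, y=-13, z=19}
  after event 12 (t=69: DEL y): {x=0, z=19}

Answer: {x=0, z=19}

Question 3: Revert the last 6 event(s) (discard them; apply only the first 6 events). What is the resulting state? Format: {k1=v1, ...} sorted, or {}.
Keep first 6 events (discard last 6):
  after event 1 (t=1: INC x by 13): {x=13}
  after event 2 (t=11: SET y = 10): {x=13, y=10}
  after event 3 (t=15: INC z by 3): {x=13, y=10, z=3}
  after event 4 (t=25: DEL z): {x=13, y=10}
  after event 5 (t=34: SET x = 2): {x=2, y=10}
  after event 6 (t=41: DEC x by 10): {x=-8, y=10}

Answer: {x=-8, y=10}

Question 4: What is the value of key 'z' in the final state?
Track key 'z' through all 12 events:
  event 1 (t=1: INC x by 13): z unchanged
  event 2 (t=11: SET y = 10): z unchanged
  event 3 (t=15: INC z by 3): z (absent) -> 3
  event 4 (t=25: DEL z): z 3 -> (absent)
  event 5 (t=34: SET x = 2): z unchanged
  event 6 (t=41: DEC x by 10): z unchanged
  event 7 (t=48: SET z = 19): z (absent) -> 19
  event 8 (t=49: INC y by 3): z unchanged
  event 9 (t=55: INC x by 8): z unchanged
  event 10 (t=63: DEC y by 14): z unchanged
  event 11 (t=67: DEC y by 12): z unchanged
  event 12 (t=69: DEL y): z unchanged
Final: z = 19

Answer: 19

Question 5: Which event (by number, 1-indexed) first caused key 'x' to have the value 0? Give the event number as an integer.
Answer: 9

Derivation:
Looking for first event where x becomes 0:
  event 1: x = 13
  event 2: x = 13
  event 3: x = 13
  event 4: x = 13
  event 5: x = 2
  event 6: x = -8
  event 7: x = -8
  event 8: x = -8
  event 9: x -8 -> 0  <-- first match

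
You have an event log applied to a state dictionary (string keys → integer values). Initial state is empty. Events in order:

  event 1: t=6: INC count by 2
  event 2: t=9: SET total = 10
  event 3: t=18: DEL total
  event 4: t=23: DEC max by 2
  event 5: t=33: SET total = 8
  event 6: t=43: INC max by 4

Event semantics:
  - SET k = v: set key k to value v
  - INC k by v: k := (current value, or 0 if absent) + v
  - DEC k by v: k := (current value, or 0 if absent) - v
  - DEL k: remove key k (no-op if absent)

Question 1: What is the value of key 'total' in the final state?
Answer: 8

Derivation:
Track key 'total' through all 6 events:
  event 1 (t=6: INC count by 2): total unchanged
  event 2 (t=9: SET total = 10): total (absent) -> 10
  event 3 (t=18: DEL total): total 10 -> (absent)
  event 4 (t=23: DEC max by 2): total unchanged
  event 5 (t=33: SET total = 8): total (absent) -> 8
  event 6 (t=43: INC max by 4): total unchanged
Final: total = 8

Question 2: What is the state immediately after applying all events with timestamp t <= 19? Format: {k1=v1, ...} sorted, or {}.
Answer: {count=2}

Derivation:
Apply events with t <= 19 (3 events):
  after event 1 (t=6: INC count by 2): {count=2}
  after event 2 (t=9: SET total = 10): {count=2, total=10}
  after event 3 (t=18: DEL total): {count=2}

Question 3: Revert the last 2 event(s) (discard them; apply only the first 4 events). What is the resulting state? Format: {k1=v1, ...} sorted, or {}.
Keep first 4 events (discard last 2):
  after event 1 (t=6: INC count by 2): {count=2}
  after event 2 (t=9: SET total = 10): {count=2, total=10}
  after event 3 (t=18: DEL total): {count=2}
  after event 4 (t=23: DEC max by 2): {count=2, max=-2}

Answer: {count=2, max=-2}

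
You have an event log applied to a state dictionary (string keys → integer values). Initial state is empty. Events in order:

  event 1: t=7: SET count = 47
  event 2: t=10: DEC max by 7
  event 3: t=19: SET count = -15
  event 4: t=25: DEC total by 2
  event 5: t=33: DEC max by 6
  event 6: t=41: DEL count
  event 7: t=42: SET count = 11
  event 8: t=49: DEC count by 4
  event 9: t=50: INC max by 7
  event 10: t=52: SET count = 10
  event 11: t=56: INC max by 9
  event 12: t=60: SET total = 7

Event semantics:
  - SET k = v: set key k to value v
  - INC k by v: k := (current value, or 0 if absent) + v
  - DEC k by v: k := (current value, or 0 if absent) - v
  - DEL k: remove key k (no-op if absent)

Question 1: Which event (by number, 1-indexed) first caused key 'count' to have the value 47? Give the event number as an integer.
Looking for first event where count becomes 47:
  event 1: count (absent) -> 47  <-- first match

Answer: 1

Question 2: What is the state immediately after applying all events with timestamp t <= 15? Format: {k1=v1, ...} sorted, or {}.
Answer: {count=47, max=-7}

Derivation:
Apply events with t <= 15 (2 events):
  after event 1 (t=7: SET count = 47): {count=47}
  after event 2 (t=10: DEC max by 7): {count=47, max=-7}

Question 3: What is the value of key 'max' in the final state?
Track key 'max' through all 12 events:
  event 1 (t=7: SET count = 47): max unchanged
  event 2 (t=10: DEC max by 7): max (absent) -> -7
  event 3 (t=19: SET count = -15): max unchanged
  event 4 (t=25: DEC total by 2): max unchanged
  event 5 (t=33: DEC max by 6): max -7 -> -13
  event 6 (t=41: DEL count): max unchanged
  event 7 (t=42: SET count = 11): max unchanged
  event 8 (t=49: DEC count by 4): max unchanged
  event 9 (t=50: INC max by 7): max -13 -> -6
  event 10 (t=52: SET count = 10): max unchanged
  event 11 (t=56: INC max by 9): max -6 -> 3
  event 12 (t=60: SET total = 7): max unchanged
Final: max = 3

Answer: 3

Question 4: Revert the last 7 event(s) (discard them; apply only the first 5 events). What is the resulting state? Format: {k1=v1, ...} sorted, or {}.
Keep first 5 events (discard last 7):
  after event 1 (t=7: SET count = 47): {count=47}
  after event 2 (t=10: DEC max by 7): {count=47, max=-7}
  after event 3 (t=19: SET count = -15): {count=-15, max=-7}
  after event 4 (t=25: DEC total by 2): {count=-15, max=-7, total=-2}
  after event 5 (t=33: DEC max by 6): {count=-15, max=-13, total=-2}

Answer: {count=-15, max=-13, total=-2}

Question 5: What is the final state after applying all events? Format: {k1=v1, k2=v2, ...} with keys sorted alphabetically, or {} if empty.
  after event 1 (t=7: SET count = 47): {count=47}
  after event 2 (t=10: DEC max by 7): {count=47, max=-7}
  after event 3 (t=19: SET count = -15): {count=-15, max=-7}
  after event 4 (t=25: DEC total by 2): {count=-15, max=-7, total=-2}
  after event 5 (t=33: DEC max by 6): {count=-15, max=-13, total=-2}
  after event 6 (t=41: DEL count): {max=-13, total=-2}
  after event 7 (t=42: SET count = 11): {count=11, max=-13, total=-2}
  after event 8 (t=49: DEC count by 4): {count=7, max=-13, total=-2}
  after event 9 (t=50: INC max by 7): {count=7, max=-6, total=-2}
  after event 10 (t=52: SET count = 10): {count=10, max=-6, total=-2}
  after event 11 (t=56: INC max by 9): {count=10, max=3, total=-2}
  after event 12 (t=60: SET total = 7): {count=10, max=3, total=7}

Answer: {count=10, max=3, total=7}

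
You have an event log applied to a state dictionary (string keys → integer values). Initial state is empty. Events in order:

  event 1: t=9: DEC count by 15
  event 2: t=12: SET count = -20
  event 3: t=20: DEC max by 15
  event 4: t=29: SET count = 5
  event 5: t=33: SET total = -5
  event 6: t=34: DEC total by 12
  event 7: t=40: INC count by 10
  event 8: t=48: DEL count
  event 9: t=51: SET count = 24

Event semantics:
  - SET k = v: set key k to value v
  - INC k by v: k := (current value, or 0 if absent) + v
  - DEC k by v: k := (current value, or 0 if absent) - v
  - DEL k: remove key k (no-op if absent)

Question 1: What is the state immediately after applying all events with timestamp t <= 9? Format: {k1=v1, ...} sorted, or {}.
Answer: {count=-15}

Derivation:
Apply events with t <= 9 (1 events):
  after event 1 (t=9: DEC count by 15): {count=-15}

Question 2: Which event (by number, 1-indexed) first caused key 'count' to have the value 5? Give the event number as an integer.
Looking for first event where count becomes 5:
  event 1: count = -15
  event 2: count = -20
  event 3: count = -20
  event 4: count -20 -> 5  <-- first match

Answer: 4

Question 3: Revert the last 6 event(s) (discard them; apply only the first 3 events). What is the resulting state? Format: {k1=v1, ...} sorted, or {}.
Keep first 3 events (discard last 6):
  after event 1 (t=9: DEC count by 15): {count=-15}
  after event 2 (t=12: SET count = -20): {count=-20}
  after event 3 (t=20: DEC max by 15): {count=-20, max=-15}

Answer: {count=-20, max=-15}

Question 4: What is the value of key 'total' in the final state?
Answer: -17

Derivation:
Track key 'total' through all 9 events:
  event 1 (t=9: DEC count by 15): total unchanged
  event 2 (t=12: SET count = -20): total unchanged
  event 3 (t=20: DEC max by 15): total unchanged
  event 4 (t=29: SET count = 5): total unchanged
  event 5 (t=33: SET total = -5): total (absent) -> -5
  event 6 (t=34: DEC total by 12): total -5 -> -17
  event 7 (t=40: INC count by 10): total unchanged
  event 8 (t=48: DEL count): total unchanged
  event 9 (t=51: SET count = 24): total unchanged
Final: total = -17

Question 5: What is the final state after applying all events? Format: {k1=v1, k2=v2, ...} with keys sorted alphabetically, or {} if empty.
  after event 1 (t=9: DEC count by 15): {count=-15}
  after event 2 (t=12: SET count = -20): {count=-20}
  after event 3 (t=20: DEC max by 15): {count=-20, max=-15}
  after event 4 (t=29: SET count = 5): {count=5, max=-15}
  after event 5 (t=33: SET total = -5): {count=5, max=-15, total=-5}
  after event 6 (t=34: DEC total by 12): {count=5, max=-15, total=-17}
  after event 7 (t=40: INC count by 10): {count=15, max=-15, total=-17}
  after event 8 (t=48: DEL count): {max=-15, total=-17}
  after event 9 (t=51: SET count = 24): {count=24, max=-15, total=-17}

Answer: {count=24, max=-15, total=-17}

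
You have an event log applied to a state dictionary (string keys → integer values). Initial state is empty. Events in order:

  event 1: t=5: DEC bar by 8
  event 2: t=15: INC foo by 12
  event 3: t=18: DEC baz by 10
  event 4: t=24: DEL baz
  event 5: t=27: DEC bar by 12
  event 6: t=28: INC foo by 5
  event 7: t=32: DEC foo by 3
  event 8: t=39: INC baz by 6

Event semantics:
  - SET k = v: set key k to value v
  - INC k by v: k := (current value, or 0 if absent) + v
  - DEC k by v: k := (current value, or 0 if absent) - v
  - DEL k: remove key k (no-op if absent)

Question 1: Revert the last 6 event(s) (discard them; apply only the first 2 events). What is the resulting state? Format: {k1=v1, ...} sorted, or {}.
Keep first 2 events (discard last 6):
  after event 1 (t=5: DEC bar by 8): {bar=-8}
  after event 2 (t=15: INC foo by 12): {bar=-8, foo=12}

Answer: {bar=-8, foo=12}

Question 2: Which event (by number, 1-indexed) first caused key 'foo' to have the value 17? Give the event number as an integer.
Looking for first event where foo becomes 17:
  event 2: foo = 12
  event 3: foo = 12
  event 4: foo = 12
  event 5: foo = 12
  event 6: foo 12 -> 17  <-- first match

Answer: 6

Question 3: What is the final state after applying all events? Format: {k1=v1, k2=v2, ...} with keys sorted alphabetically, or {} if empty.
  after event 1 (t=5: DEC bar by 8): {bar=-8}
  after event 2 (t=15: INC foo by 12): {bar=-8, foo=12}
  after event 3 (t=18: DEC baz by 10): {bar=-8, baz=-10, foo=12}
  after event 4 (t=24: DEL baz): {bar=-8, foo=12}
  after event 5 (t=27: DEC bar by 12): {bar=-20, foo=12}
  after event 6 (t=28: INC foo by 5): {bar=-20, foo=17}
  after event 7 (t=32: DEC foo by 3): {bar=-20, foo=14}
  after event 8 (t=39: INC baz by 6): {bar=-20, baz=6, foo=14}

Answer: {bar=-20, baz=6, foo=14}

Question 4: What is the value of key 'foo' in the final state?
Answer: 14

Derivation:
Track key 'foo' through all 8 events:
  event 1 (t=5: DEC bar by 8): foo unchanged
  event 2 (t=15: INC foo by 12): foo (absent) -> 12
  event 3 (t=18: DEC baz by 10): foo unchanged
  event 4 (t=24: DEL baz): foo unchanged
  event 5 (t=27: DEC bar by 12): foo unchanged
  event 6 (t=28: INC foo by 5): foo 12 -> 17
  event 7 (t=32: DEC foo by 3): foo 17 -> 14
  event 8 (t=39: INC baz by 6): foo unchanged
Final: foo = 14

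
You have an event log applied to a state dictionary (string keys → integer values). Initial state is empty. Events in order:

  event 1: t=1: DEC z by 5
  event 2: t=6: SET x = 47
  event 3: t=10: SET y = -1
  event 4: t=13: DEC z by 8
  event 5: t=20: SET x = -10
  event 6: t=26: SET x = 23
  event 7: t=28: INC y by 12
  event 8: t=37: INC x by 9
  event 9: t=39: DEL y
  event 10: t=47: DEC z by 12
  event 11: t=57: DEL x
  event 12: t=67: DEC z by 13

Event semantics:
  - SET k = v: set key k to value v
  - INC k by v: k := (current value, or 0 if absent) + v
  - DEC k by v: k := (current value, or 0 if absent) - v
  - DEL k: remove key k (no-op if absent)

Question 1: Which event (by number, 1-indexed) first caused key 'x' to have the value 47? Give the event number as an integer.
Answer: 2

Derivation:
Looking for first event where x becomes 47:
  event 2: x (absent) -> 47  <-- first match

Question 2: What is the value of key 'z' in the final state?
Track key 'z' through all 12 events:
  event 1 (t=1: DEC z by 5): z (absent) -> -5
  event 2 (t=6: SET x = 47): z unchanged
  event 3 (t=10: SET y = -1): z unchanged
  event 4 (t=13: DEC z by 8): z -5 -> -13
  event 5 (t=20: SET x = -10): z unchanged
  event 6 (t=26: SET x = 23): z unchanged
  event 7 (t=28: INC y by 12): z unchanged
  event 8 (t=37: INC x by 9): z unchanged
  event 9 (t=39: DEL y): z unchanged
  event 10 (t=47: DEC z by 12): z -13 -> -25
  event 11 (t=57: DEL x): z unchanged
  event 12 (t=67: DEC z by 13): z -25 -> -38
Final: z = -38

Answer: -38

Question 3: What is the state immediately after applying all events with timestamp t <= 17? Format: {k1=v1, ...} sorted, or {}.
Answer: {x=47, y=-1, z=-13}

Derivation:
Apply events with t <= 17 (4 events):
  after event 1 (t=1: DEC z by 5): {z=-5}
  after event 2 (t=6: SET x = 47): {x=47, z=-5}
  after event 3 (t=10: SET y = -1): {x=47, y=-1, z=-5}
  after event 4 (t=13: DEC z by 8): {x=47, y=-1, z=-13}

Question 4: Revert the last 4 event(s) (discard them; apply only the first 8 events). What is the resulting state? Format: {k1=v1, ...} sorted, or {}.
Answer: {x=32, y=11, z=-13}

Derivation:
Keep first 8 events (discard last 4):
  after event 1 (t=1: DEC z by 5): {z=-5}
  after event 2 (t=6: SET x = 47): {x=47, z=-5}
  after event 3 (t=10: SET y = -1): {x=47, y=-1, z=-5}
  after event 4 (t=13: DEC z by 8): {x=47, y=-1, z=-13}
  after event 5 (t=20: SET x = -10): {x=-10, y=-1, z=-13}
  after event 6 (t=26: SET x = 23): {x=23, y=-1, z=-13}
  after event 7 (t=28: INC y by 12): {x=23, y=11, z=-13}
  after event 8 (t=37: INC x by 9): {x=32, y=11, z=-13}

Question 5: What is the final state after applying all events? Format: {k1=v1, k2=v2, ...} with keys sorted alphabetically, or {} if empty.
  after event 1 (t=1: DEC z by 5): {z=-5}
  after event 2 (t=6: SET x = 47): {x=47, z=-5}
  after event 3 (t=10: SET y = -1): {x=47, y=-1, z=-5}
  after event 4 (t=13: DEC z by 8): {x=47, y=-1, z=-13}
  after event 5 (t=20: SET x = -10): {x=-10, y=-1, z=-13}
  after event 6 (t=26: SET x = 23): {x=23, y=-1, z=-13}
  after event 7 (t=28: INC y by 12): {x=23, y=11, z=-13}
  after event 8 (t=37: INC x by 9): {x=32, y=11, z=-13}
  after event 9 (t=39: DEL y): {x=32, z=-13}
  after event 10 (t=47: DEC z by 12): {x=32, z=-25}
  after event 11 (t=57: DEL x): {z=-25}
  after event 12 (t=67: DEC z by 13): {z=-38}

Answer: {z=-38}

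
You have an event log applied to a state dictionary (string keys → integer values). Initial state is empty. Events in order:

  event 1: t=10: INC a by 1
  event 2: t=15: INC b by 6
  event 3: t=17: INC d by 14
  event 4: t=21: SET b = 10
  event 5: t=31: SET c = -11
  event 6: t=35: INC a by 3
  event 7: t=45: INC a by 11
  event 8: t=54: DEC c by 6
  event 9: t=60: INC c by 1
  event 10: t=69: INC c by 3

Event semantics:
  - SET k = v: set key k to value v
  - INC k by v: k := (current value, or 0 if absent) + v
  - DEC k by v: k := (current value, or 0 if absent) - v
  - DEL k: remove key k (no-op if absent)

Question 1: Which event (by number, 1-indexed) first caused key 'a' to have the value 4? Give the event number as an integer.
Answer: 6

Derivation:
Looking for first event where a becomes 4:
  event 1: a = 1
  event 2: a = 1
  event 3: a = 1
  event 4: a = 1
  event 5: a = 1
  event 6: a 1 -> 4  <-- first match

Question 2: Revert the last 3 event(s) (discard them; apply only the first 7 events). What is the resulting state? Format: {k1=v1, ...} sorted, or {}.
Keep first 7 events (discard last 3):
  after event 1 (t=10: INC a by 1): {a=1}
  after event 2 (t=15: INC b by 6): {a=1, b=6}
  after event 3 (t=17: INC d by 14): {a=1, b=6, d=14}
  after event 4 (t=21: SET b = 10): {a=1, b=10, d=14}
  after event 5 (t=31: SET c = -11): {a=1, b=10, c=-11, d=14}
  after event 6 (t=35: INC a by 3): {a=4, b=10, c=-11, d=14}
  after event 7 (t=45: INC a by 11): {a=15, b=10, c=-11, d=14}

Answer: {a=15, b=10, c=-11, d=14}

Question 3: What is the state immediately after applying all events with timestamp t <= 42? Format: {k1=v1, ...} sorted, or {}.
Answer: {a=4, b=10, c=-11, d=14}

Derivation:
Apply events with t <= 42 (6 events):
  after event 1 (t=10: INC a by 1): {a=1}
  after event 2 (t=15: INC b by 6): {a=1, b=6}
  after event 3 (t=17: INC d by 14): {a=1, b=6, d=14}
  after event 4 (t=21: SET b = 10): {a=1, b=10, d=14}
  after event 5 (t=31: SET c = -11): {a=1, b=10, c=-11, d=14}
  after event 6 (t=35: INC a by 3): {a=4, b=10, c=-11, d=14}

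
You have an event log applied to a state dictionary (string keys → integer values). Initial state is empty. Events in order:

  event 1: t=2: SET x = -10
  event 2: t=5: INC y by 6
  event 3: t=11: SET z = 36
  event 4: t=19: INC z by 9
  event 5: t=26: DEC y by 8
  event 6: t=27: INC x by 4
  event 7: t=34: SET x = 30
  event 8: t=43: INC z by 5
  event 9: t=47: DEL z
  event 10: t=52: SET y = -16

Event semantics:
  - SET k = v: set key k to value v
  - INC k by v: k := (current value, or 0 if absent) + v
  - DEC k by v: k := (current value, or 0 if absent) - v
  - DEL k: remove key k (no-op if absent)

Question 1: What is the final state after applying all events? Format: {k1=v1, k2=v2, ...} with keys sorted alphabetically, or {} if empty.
Answer: {x=30, y=-16}

Derivation:
  after event 1 (t=2: SET x = -10): {x=-10}
  after event 2 (t=5: INC y by 6): {x=-10, y=6}
  after event 3 (t=11: SET z = 36): {x=-10, y=6, z=36}
  after event 4 (t=19: INC z by 9): {x=-10, y=6, z=45}
  after event 5 (t=26: DEC y by 8): {x=-10, y=-2, z=45}
  after event 6 (t=27: INC x by 4): {x=-6, y=-2, z=45}
  after event 7 (t=34: SET x = 30): {x=30, y=-2, z=45}
  after event 8 (t=43: INC z by 5): {x=30, y=-2, z=50}
  after event 9 (t=47: DEL z): {x=30, y=-2}
  after event 10 (t=52: SET y = -16): {x=30, y=-16}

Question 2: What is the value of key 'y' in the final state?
Answer: -16

Derivation:
Track key 'y' through all 10 events:
  event 1 (t=2: SET x = -10): y unchanged
  event 2 (t=5: INC y by 6): y (absent) -> 6
  event 3 (t=11: SET z = 36): y unchanged
  event 4 (t=19: INC z by 9): y unchanged
  event 5 (t=26: DEC y by 8): y 6 -> -2
  event 6 (t=27: INC x by 4): y unchanged
  event 7 (t=34: SET x = 30): y unchanged
  event 8 (t=43: INC z by 5): y unchanged
  event 9 (t=47: DEL z): y unchanged
  event 10 (t=52: SET y = -16): y -2 -> -16
Final: y = -16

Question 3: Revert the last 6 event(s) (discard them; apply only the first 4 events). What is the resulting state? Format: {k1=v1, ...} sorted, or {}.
Keep first 4 events (discard last 6):
  after event 1 (t=2: SET x = -10): {x=-10}
  after event 2 (t=5: INC y by 6): {x=-10, y=6}
  after event 3 (t=11: SET z = 36): {x=-10, y=6, z=36}
  after event 4 (t=19: INC z by 9): {x=-10, y=6, z=45}

Answer: {x=-10, y=6, z=45}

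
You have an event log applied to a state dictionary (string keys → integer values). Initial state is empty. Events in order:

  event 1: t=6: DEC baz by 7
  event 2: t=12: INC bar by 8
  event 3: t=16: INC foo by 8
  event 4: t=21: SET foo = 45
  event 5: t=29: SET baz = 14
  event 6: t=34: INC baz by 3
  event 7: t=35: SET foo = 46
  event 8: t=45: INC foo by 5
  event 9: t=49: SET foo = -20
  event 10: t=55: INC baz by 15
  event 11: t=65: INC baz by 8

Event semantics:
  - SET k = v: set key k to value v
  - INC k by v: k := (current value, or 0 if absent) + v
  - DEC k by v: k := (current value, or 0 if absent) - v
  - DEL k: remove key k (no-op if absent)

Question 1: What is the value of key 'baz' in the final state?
Answer: 40

Derivation:
Track key 'baz' through all 11 events:
  event 1 (t=6: DEC baz by 7): baz (absent) -> -7
  event 2 (t=12: INC bar by 8): baz unchanged
  event 3 (t=16: INC foo by 8): baz unchanged
  event 4 (t=21: SET foo = 45): baz unchanged
  event 5 (t=29: SET baz = 14): baz -7 -> 14
  event 6 (t=34: INC baz by 3): baz 14 -> 17
  event 7 (t=35: SET foo = 46): baz unchanged
  event 8 (t=45: INC foo by 5): baz unchanged
  event 9 (t=49: SET foo = -20): baz unchanged
  event 10 (t=55: INC baz by 15): baz 17 -> 32
  event 11 (t=65: INC baz by 8): baz 32 -> 40
Final: baz = 40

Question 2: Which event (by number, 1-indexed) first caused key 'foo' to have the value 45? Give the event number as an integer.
Answer: 4

Derivation:
Looking for first event where foo becomes 45:
  event 3: foo = 8
  event 4: foo 8 -> 45  <-- first match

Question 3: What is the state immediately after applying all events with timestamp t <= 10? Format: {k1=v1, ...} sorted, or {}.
Apply events with t <= 10 (1 events):
  after event 1 (t=6: DEC baz by 7): {baz=-7}

Answer: {baz=-7}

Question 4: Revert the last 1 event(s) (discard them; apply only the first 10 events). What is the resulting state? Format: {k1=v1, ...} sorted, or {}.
Answer: {bar=8, baz=32, foo=-20}

Derivation:
Keep first 10 events (discard last 1):
  after event 1 (t=6: DEC baz by 7): {baz=-7}
  after event 2 (t=12: INC bar by 8): {bar=8, baz=-7}
  after event 3 (t=16: INC foo by 8): {bar=8, baz=-7, foo=8}
  after event 4 (t=21: SET foo = 45): {bar=8, baz=-7, foo=45}
  after event 5 (t=29: SET baz = 14): {bar=8, baz=14, foo=45}
  after event 6 (t=34: INC baz by 3): {bar=8, baz=17, foo=45}
  after event 7 (t=35: SET foo = 46): {bar=8, baz=17, foo=46}
  after event 8 (t=45: INC foo by 5): {bar=8, baz=17, foo=51}
  after event 9 (t=49: SET foo = -20): {bar=8, baz=17, foo=-20}
  after event 10 (t=55: INC baz by 15): {bar=8, baz=32, foo=-20}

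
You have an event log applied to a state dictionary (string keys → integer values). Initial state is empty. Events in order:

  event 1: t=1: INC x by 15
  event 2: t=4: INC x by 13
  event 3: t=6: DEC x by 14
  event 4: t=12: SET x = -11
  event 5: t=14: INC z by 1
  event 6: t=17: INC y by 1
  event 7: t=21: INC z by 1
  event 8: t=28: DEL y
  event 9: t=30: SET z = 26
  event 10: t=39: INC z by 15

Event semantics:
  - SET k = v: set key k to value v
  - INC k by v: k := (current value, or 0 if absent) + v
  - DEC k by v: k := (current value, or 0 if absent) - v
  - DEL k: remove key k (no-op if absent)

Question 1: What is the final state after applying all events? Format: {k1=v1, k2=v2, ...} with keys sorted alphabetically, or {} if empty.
  after event 1 (t=1: INC x by 15): {x=15}
  after event 2 (t=4: INC x by 13): {x=28}
  after event 3 (t=6: DEC x by 14): {x=14}
  after event 4 (t=12: SET x = -11): {x=-11}
  after event 5 (t=14: INC z by 1): {x=-11, z=1}
  after event 6 (t=17: INC y by 1): {x=-11, y=1, z=1}
  after event 7 (t=21: INC z by 1): {x=-11, y=1, z=2}
  after event 8 (t=28: DEL y): {x=-11, z=2}
  after event 9 (t=30: SET z = 26): {x=-11, z=26}
  after event 10 (t=39: INC z by 15): {x=-11, z=41}

Answer: {x=-11, z=41}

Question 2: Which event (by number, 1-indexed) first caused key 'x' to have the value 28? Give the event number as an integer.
Answer: 2

Derivation:
Looking for first event where x becomes 28:
  event 1: x = 15
  event 2: x 15 -> 28  <-- first match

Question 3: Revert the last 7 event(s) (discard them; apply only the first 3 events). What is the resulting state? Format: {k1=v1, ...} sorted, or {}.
Keep first 3 events (discard last 7):
  after event 1 (t=1: INC x by 15): {x=15}
  after event 2 (t=4: INC x by 13): {x=28}
  after event 3 (t=6: DEC x by 14): {x=14}

Answer: {x=14}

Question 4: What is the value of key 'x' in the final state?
Answer: -11

Derivation:
Track key 'x' through all 10 events:
  event 1 (t=1: INC x by 15): x (absent) -> 15
  event 2 (t=4: INC x by 13): x 15 -> 28
  event 3 (t=6: DEC x by 14): x 28 -> 14
  event 4 (t=12: SET x = -11): x 14 -> -11
  event 5 (t=14: INC z by 1): x unchanged
  event 6 (t=17: INC y by 1): x unchanged
  event 7 (t=21: INC z by 1): x unchanged
  event 8 (t=28: DEL y): x unchanged
  event 9 (t=30: SET z = 26): x unchanged
  event 10 (t=39: INC z by 15): x unchanged
Final: x = -11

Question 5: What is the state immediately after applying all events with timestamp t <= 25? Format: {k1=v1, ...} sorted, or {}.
Apply events with t <= 25 (7 events):
  after event 1 (t=1: INC x by 15): {x=15}
  after event 2 (t=4: INC x by 13): {x=28}
  after event 3 (t=6: DEC x by 14): {x=14}
  after event 4 (t=12: SET x = -11): {x=-11}
  after event 5 (t=14: INC z by 1): {x=-11, z=1}
  after event 6 (t=17: INC y by 1): {x=-11, y=1, z=1}
  after event 7 (t=21: INC z by 1): {x=-11, y=1, z=2}

Answer: {x=-11, y=1, z=2}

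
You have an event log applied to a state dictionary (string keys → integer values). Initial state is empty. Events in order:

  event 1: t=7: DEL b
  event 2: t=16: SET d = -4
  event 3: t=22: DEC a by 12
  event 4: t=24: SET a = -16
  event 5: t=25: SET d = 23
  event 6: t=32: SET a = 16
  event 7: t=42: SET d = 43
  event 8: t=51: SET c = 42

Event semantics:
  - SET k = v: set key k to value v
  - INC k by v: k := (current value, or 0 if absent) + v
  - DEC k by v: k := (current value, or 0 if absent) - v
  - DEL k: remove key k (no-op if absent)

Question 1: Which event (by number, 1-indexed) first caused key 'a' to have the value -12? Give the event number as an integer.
Looking for first event where a becomes -12:
  event 3: a (absent) -> -12  <-- first match

Answer: 3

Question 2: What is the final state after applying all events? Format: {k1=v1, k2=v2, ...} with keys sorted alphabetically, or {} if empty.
Answer: {a=16, c=42, d=43}

Derivation:
  after event 1 (t=7: DEL b): {}
  after event 2 (t=16: SET d = -4): {d=-4}
  after event 3 (t=22: DEC a by 12): {a=-12, d=-4}
  after event 4 (t=24: SET a = -16): {a=-16, d=-4}
  after event 5 (t=25: SET d = 23): {a=-16, d=23}
  after event 6 (t=32: SET a = 16): {a=16, d=23}
  after event 7 (t=42: SET d = 43): {a=16, d=43}
  after event 8 (t=51: SET c = 42): {a=16, c=42, d=43}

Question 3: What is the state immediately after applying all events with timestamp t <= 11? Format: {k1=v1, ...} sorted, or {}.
Answer: {}

Derivation:
Apply events with t <= 11 (1 events):
  after event 1 (t=7: DEL b): {}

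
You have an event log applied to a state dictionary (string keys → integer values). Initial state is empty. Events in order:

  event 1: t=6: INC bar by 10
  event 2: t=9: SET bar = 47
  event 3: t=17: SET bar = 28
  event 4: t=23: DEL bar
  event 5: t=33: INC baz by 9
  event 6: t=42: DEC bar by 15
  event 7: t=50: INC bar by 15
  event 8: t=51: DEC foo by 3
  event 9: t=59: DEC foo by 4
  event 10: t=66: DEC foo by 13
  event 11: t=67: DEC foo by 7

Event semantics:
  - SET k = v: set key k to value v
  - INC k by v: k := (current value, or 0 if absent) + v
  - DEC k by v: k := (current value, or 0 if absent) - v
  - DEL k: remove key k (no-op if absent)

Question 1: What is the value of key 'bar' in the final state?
Answer: 0

Derivation:
Track key 'bar' through all 11 events:
  event 1 (t=6: INC bar by 10): bar (absent) -> 10
  event 2 (t=9: SET bar = 47): bar 10 -> 47
  event 3 (t=17: SET bar = 28): bar 47 -> 28
  event 4 (t=23: DEL bar): bar 28 -> (absent)
  event 5 (t=33: INC baz by 9): bar unchanged
  event 6 (t=42: DEC bar by 15): bar (absent) -> -15
  event 7 (t=50: INC bar by 15): bar -15 -> 0
  event 8 (t=51: DEC foo by 3): bar unchanged
  event 9 (t=59: DEC foo by 4): bar unchanged
  event 10 (t=66: DEC foo by 13): bar unchanged
  event 11 (t=67: DEC foo by 7): bar unchanged
Final: bar = 0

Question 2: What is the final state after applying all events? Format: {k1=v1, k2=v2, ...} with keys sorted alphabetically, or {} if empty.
  after event 1 (t=6: INC bar by 10): {bar=10}
  after event 2 (t=9: SET bar = 47): {bar=47}
  after event 3 (t=17: SET bar = 28): {bar=28}
  after event 4 (t=23: DEL bar): {}
  after event 5 (t=33: INC baz by 9): {baz=9}
  after event 6 (t=42: DEC bar by 15): {bar=-15, baz=9}
  after event 7 (t=50: INC bar by 15): {bar=0, baz=9}
  after event 8 (t=51: DEC foo by 3): {bar=0, baz=9, foo=-3}
  after event 9 (t=59: DEC foo by 4): {bar=0, baz=9, foo=-7}
  after event 10 (t=66: DEC foo by 13): {bar=0, baz=9, foo=-20}
  after event 11 (t=67: DEC foo by 7): {bar=0, baz=9, foo=-27}

Answer: {bar=0, baz=9, foo=-27}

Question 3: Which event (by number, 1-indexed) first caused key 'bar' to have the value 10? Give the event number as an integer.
Looking for first event where bar becomes 10:
  event 1: bar (absent) -> 10  <-- first match

Answer: 1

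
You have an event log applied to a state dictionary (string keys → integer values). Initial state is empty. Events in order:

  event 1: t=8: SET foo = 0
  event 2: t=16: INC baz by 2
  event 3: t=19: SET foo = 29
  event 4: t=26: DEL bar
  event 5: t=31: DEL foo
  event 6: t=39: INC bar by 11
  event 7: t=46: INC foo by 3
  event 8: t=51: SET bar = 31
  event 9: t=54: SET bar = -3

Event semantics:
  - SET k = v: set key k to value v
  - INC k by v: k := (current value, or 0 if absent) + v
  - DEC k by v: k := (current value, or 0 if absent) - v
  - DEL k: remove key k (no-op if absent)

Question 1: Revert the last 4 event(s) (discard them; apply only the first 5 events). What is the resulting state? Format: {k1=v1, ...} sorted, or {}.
Keep first 5 events (discard last 4):
  after event 1 (t=8: SET foo = 0): {foo=0}
  after event 2 (t=16: INC baz by 2): {baz=2, foo=0}
  after event 3 (t=19: SET foo = 29): {baz=2, foo=29}
  after event 4 (t=26: DEL bar): {baz=2, foo=29}
  after event 5 (t=31: DEL foo): {baz=2}

Answer: {baz=2}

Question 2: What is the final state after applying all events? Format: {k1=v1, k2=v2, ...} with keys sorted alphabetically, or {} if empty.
Answer: {bar=-3, baz=2, foo=3}

Derivation:
  after event 1 (t=8: SET foo = 0): {foo=0}
  after event 2 (t=16: INC baz by 2): {baz=2, foo=0}
  after event 3 (t=19: SET foo = 29): {baz=2, foo=29}
  after event 4 (t=26: DEL bar): {baz=2, foo=29}
  after event 5 (t=31: DEL foo): {baz=2}
  after event 6 (t=39: INC bar by 11): {bar=11, baz=2}
  after event 7 (t=46: INC foo by 3): {bar=11, baz=2, foo=3}
  after event 8 (t=51: SET bar = 31): {bar=31, baz=2, foo=3}
  after event 9 (t=54: SET bar = -3): {bar=-3, baz=2, foo=3}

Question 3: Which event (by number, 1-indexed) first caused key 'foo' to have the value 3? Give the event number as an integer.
Answer: 7

Derivation:
Looking for first event where foo becomes 3:
  event 1: foo = 0
  event 2: foo = 0
  event 3: foo = 29
  event 4: foo = 29
  event 5: foo = (absent)
  event 7: foo (absent) -> 3  <-- first match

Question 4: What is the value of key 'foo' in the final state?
Answer: 3

Derivation:
Track key 'foo' through all 9 events:
  event 1 (t=8: SET foo = 0): foo (absent) -> 0
  event 2 (t=16: INC baz by 2): foo unchanged
  event 3 (t=19: SET foo = 29): foo 0 -> 29
  event 4 (t=26: DEL bar): foo unchanged
  event 5 (t=31: DEL foo): foo 29 -> (absent)
  event 6 (t=39: INC bar by 11): foo unchanged
  event 7 (t=46: INC foo by 3): foo (absent) -> 3
  event 8 (t=51: SET bar = 31): foo unchanged
  event 9 (t=54: SET bar = -3): foo unchanged
Final: foo = 3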